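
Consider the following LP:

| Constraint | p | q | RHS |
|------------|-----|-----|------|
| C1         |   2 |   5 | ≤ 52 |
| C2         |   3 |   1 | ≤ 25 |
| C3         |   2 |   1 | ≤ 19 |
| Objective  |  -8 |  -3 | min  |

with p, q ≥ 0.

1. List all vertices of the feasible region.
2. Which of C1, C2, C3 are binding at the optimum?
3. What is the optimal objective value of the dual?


1. (0, 0), (8.333, 0), (6, 7), (5.375, 8.25), (0, 10.4)
2. C2, C3
3. -69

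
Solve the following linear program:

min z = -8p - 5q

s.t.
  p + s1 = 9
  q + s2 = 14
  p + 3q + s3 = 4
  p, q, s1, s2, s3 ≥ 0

Evaluate the objective at each vertex of the feasible region:
  z(0, 0) = 0
  z(4, 0) = -32  ←
  z(0, 1.333) = -6.667
The minimum is at p = 4, q = 0.

p = 4, q = 0, z = -32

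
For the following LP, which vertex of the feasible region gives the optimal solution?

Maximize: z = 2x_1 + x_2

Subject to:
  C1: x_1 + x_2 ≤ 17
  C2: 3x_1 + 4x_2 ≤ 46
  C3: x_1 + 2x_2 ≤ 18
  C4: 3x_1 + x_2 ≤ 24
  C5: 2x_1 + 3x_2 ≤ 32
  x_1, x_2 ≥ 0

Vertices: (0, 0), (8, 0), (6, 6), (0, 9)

Evaluate the objective at each vertex of the feasible region:
  z(0, 0) = 0
  z(8, 0) = 16
  z(6, 6) = 18  ←
  z(0, 9) = 9
The maximum is at x_1 = 6, x_2 = 6.

(6, 6)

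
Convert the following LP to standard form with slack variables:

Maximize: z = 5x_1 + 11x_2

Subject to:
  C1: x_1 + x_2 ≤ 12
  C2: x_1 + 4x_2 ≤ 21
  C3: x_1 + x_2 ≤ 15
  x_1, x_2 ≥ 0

max z = 5x_1 + 11x_2

s.t.
  x_1 + x_2 + s1 = 12
  x_1 + 4x_2 + s2 = 21
  x_1 + x_2 + s3 = 15
  x_1, x_2, s1, s2, s3 ≥ 0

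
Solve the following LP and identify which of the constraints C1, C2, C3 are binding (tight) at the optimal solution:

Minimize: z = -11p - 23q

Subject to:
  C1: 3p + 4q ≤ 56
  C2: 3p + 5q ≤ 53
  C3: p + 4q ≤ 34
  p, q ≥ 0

At p = 6, q = 7, compute slack b - a·x for each constraint:
  C1: 56 − 46 = 10  (slack)
  C2: 53 − 53 = 0  (binding)
  C3: 34 − 34 = 0  (binding)

Optimal: p = 6, q = 7
Binding: C2, C3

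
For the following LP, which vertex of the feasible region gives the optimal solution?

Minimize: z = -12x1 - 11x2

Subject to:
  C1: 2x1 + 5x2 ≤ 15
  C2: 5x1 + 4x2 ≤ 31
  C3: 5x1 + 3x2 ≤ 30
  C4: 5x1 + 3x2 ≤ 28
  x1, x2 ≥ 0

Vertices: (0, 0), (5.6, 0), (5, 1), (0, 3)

Evaluate the objective at each vertex of the feasible region:
  z(0, 0) = 0
  z(5.6, 0) = -67.2
  z(5, 1) = -71  ←
  z(0, 3) = -33
The minimum is at x1 = 5, x2 = 1.

(5, 1)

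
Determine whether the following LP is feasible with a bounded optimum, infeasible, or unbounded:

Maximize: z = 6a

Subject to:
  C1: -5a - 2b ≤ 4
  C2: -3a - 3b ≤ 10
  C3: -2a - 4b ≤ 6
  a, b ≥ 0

Unbounded (objective can increase without bound)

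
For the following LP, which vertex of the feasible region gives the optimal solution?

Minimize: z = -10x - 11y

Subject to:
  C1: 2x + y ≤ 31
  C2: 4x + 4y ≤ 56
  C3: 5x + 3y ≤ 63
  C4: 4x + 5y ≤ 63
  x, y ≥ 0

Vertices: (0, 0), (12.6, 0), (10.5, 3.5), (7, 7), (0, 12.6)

Evaluate the objective at each vertex of the feasible region:
  z(0, 0) = 0
  z(12.6, 0) = -126
  z(10.5, 3.5) = -143.5
  z(7, 7) = -147  ←
  z(0, 12.6) = -138.6
The minimum is at x = 7, y = 7.

(7, 7)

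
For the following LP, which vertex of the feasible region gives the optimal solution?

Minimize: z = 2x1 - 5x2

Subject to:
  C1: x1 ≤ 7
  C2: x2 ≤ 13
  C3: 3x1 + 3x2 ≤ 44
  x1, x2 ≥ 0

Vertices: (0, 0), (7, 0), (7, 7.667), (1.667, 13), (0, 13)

Evaluate the objective at each vertex of the feasible region:
  z(0, 0) = 0
  z(7, 0) = 14
  z(7, 7.667) = -24.33
  z(1.667, 13) = -61.67
  z(0, 13) = -65  ←
The minimum is at x1 = 0, x2 = 13.

(0, 13)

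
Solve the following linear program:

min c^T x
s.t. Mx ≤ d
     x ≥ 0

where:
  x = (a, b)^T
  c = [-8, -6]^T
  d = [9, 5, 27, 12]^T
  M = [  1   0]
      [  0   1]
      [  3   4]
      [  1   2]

Evaluate the objective at each vertex of the feasible region:
  z(0, 0) = 0
  z(9, 0) = -72  ←
  z(3, 4.5) = -51
  z(2, 5) = -46
  z(0, 5) = -30
The minimum is at a = 9, b = 0.

a = 9, b = 0, z = -72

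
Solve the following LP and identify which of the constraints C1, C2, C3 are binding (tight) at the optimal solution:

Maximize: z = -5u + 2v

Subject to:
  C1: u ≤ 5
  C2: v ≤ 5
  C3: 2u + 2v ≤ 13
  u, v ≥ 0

At u = 0, v = 5, compute slack b - a·x for each constraint:
  C1: 5 − 0 = 5  (slack)
  C2: 5 − 5 = 0  (binding)
  C3: 13 − 10 = 3  (slack)

Optimal: u = 0, v = 5
Binding: C2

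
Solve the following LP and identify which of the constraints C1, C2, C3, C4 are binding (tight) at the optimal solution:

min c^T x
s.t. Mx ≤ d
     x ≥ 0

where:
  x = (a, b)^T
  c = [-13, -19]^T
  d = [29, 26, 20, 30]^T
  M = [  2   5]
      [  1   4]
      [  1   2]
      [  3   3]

At a = 7, b = 3, compute slack b - a·x for each constraint:
  C1: 29 − 29 = 0  (binding)
  C2: 26 − 19 = 7  (slack)
  C3: 20 − 13 = 7  (slack)
  C4: 30 − 30 = 0  (binding)

Optimal: a = 7, b = 3
Binding: C1, C4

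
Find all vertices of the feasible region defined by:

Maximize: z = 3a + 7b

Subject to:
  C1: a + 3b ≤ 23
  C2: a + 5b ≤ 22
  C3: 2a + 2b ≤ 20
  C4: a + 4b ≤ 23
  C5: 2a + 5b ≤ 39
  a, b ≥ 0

(0, 0), (10, 0), (7, 3), (0, 4.4)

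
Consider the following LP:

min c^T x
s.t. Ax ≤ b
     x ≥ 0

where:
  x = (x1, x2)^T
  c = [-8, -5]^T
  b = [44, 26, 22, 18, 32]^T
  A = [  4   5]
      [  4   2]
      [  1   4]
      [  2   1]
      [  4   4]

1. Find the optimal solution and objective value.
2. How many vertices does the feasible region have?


1. x1 = 5, x2 = 3, z = -55
2. 5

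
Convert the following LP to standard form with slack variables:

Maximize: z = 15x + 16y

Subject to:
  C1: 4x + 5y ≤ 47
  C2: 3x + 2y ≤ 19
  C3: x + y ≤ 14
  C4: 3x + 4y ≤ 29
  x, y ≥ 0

max z = 15x + 16y

s.t.
  4x + 5y + s1 = 47
  3x + 2y + s2 = 19
  x + y + s3 = 14
  3x + 4y + s4 = 29
  x, y, s1, s2, s3, s4 ≥ 0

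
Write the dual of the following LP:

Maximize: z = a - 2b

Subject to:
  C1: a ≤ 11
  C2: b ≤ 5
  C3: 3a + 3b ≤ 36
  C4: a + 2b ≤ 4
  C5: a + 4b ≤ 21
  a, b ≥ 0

Primal max cᵀx s.t. Ax ≤ b, x ≥ 0  →  Dual min bᵀy s.t. Aᵀy ≥ c, y ≥ 0.

Minimize: z = 11y1 + 5y2 + 36y3 + 4y4 + 21y5

Subject to:
  y1 + 3y3 + y4 + y5 ≥ 1
  y2 + 3y3 + 2y4 + 4y5 ≥ -2
  y1, y2, y3, y4, y5 ≥ 0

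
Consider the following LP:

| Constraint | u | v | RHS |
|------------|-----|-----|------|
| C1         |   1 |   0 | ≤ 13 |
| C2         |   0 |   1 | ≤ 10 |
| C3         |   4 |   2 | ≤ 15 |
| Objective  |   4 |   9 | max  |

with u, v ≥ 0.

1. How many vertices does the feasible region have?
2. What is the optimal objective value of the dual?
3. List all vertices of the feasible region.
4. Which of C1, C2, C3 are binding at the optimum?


1. 3
2. 67.5
3. (0, 0), (3.75, 0), (0, 7.5)
4. C3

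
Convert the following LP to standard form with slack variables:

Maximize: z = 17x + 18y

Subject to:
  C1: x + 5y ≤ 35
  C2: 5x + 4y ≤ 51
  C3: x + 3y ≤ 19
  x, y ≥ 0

max z = 17x + 18y

s.t.
  x + 5y + s1 = 35
  5x + 4y + s2 = 51
  x + 3y + s3 = 19
  x, y, s1, s2, s3 ≥ 0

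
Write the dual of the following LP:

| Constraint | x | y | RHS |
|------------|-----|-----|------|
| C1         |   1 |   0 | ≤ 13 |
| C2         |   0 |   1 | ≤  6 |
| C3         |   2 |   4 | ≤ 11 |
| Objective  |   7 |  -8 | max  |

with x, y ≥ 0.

Primal max cᵀx s.t. Ax ≤ b, x ≥ 0  →  Dual min bᵀy s.t. Aᵀy ≥ c, y ≥ 0.

Minimize: z = 13y1 + 6y2 + 11y3

Subject to:
  y1 + 2y3 ≥ 7
  y2 + 4y3 ≥ -8
  y1, y2, y3 ≥ 0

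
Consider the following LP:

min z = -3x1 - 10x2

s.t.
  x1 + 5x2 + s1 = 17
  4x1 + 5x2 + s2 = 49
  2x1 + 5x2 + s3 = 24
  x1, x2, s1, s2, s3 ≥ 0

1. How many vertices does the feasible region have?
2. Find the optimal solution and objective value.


1. 4
2. x1 = 7, x2 = 2, z = -41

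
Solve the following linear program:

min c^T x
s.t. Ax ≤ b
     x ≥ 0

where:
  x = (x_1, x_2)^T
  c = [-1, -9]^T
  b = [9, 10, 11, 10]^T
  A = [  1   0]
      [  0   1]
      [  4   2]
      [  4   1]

Evaluate the objective at each vertex of the feasible region:
  z(0, 0) = 0
  z(2.5, 0) = -2.5
  z(2.25, 1) = -11.25
  z(0, 5.5) = -49.5  ←
The minimum is at x_1 = 0, x_2 = 5.5.

x_1 = 0, x_2 = 5.5, z = -49.5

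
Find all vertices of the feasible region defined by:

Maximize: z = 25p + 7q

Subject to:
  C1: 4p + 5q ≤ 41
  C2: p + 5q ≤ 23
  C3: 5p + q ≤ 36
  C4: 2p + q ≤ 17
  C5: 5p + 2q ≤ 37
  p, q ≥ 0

(0, 0), (7.2, 0), (7, 1), (6.059, 3.353), (6, 3.4), (0, 4.6)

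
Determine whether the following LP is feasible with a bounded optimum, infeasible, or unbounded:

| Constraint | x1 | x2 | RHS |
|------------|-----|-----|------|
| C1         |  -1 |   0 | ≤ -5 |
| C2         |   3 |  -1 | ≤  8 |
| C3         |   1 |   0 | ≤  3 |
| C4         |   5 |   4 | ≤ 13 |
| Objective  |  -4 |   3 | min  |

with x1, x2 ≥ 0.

Infeasible (no feasible solution exists)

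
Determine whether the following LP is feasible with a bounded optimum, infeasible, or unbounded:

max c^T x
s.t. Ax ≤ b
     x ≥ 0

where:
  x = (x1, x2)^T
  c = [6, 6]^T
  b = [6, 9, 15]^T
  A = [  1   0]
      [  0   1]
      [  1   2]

Feasible with a bounded optimal solution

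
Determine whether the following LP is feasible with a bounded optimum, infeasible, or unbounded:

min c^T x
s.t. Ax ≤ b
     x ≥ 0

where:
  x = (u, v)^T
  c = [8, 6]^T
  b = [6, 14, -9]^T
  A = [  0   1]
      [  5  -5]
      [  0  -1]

Infeasible (no feasible solution exists)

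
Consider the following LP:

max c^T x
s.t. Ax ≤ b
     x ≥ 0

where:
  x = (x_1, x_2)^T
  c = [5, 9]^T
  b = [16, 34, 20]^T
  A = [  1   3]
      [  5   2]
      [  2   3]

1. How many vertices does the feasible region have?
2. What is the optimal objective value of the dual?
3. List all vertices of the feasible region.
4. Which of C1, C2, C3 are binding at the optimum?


1. 5
2. 56
3. (0, 0), (6.8, 0), (5.636, 2.909), (4, 4), (0, 5.333)
4. C1, C3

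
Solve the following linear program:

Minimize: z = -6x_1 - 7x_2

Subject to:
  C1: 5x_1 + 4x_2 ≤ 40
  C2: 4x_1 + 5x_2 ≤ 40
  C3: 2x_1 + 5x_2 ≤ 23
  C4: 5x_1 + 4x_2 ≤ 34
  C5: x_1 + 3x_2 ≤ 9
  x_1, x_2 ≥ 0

Evaluate the objective at each vertex of the feasible region:
  z(0, 0) = 0
  z(6.8, 0) = -40.8
  z(6, 1) = -43  ←
  z(0, 3) = -21
The minimum is at x_1 = 6, x_2 = 1.

x_1 = 6, x_2 = 1, z = -43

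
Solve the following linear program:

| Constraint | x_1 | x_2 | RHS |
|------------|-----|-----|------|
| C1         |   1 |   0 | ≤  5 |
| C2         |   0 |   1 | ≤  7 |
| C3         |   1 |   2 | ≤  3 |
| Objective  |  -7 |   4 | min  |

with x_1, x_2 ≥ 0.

Evaluate the objective at each vertex of the feasible region:
  z(0, 0) = 0
  z(3, 0) = -21  ←
  z(0, 1.5) = 6
The minimum is at x_1 = 3, x_2 = 0.

x_1 = 3, x_2 = 0, z = -21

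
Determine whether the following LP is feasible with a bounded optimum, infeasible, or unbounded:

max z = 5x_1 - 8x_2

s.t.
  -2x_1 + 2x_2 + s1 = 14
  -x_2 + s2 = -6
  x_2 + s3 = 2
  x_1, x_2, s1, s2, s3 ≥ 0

Infeasible (no feasible solution exists)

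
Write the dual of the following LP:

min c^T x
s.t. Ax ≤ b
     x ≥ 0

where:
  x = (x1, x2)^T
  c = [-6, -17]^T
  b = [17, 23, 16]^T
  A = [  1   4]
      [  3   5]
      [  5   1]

Primal min cᵀx s.t. Ax ≤ b, x ≥ 0  →  Dual max −bᵀy s.t. Aᵀy ≥ −c, y ≥ 0.

Maximize: z = -17y1 - 23y2 - 16y3

Subject to:
  y1 + 3y2 + 5y3 ≥ 6
  4y1 + 5y2 + y3 ≥ 17
  y1, y2, y3 ≥ 0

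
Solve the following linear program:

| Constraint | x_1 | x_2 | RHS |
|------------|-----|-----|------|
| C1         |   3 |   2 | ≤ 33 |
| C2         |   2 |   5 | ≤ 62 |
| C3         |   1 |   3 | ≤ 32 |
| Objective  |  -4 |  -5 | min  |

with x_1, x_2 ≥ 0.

Evaluate the objective at each vertex of the feasible region:
  z(0, 0) = 0
  z(11, 0) = -44
  z(5, 9) = -65  ←
  z(0, 10.67) = -53.33
The minimum is at x_1 = 5, x_2 = 9.

x_1 = 5, x_2 = 9, z = -65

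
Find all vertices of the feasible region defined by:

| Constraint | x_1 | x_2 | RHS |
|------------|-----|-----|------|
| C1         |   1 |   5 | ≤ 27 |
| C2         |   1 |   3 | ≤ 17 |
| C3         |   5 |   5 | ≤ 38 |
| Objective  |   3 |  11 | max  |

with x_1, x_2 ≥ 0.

(0, 0), (7.6, 0), (2.9, 4.7), (2, 5), (0, 5.4)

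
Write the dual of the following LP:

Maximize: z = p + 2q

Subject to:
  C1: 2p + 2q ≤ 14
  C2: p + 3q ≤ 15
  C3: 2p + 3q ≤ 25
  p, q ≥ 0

Primal max cᵀx s.t. Ax ≤ b, x ≥ 0  →  Dual min bᵀy s.t. Aᵀy ≥ c, y ≥ 0.

Minimize: z = 14y1 + 15y2 + 25y3

Subject to:
  2y1 + y2 + 2y3 ≥ 1
  2y1 + 3y2 + 3y3 ≥ 2
  y1, y2, y3 ≥ 0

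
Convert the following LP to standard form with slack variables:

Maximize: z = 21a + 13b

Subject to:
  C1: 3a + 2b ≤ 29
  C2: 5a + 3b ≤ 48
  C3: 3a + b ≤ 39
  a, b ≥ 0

max z = 21a + 13b

s.t.
  3a + 2b + s1 = 29
  5a + 3b + s2 = 48
  3a + b + s3 = 39
  a, b, s1, s2, s3 ≥ 0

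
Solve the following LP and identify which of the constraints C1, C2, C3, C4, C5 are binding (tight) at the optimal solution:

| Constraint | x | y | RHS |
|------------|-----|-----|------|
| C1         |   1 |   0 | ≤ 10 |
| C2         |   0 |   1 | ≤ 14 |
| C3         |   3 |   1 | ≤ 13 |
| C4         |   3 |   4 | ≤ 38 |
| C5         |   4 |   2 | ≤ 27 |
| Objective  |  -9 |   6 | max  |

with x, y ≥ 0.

At x = 0, y = 9.5, compute slack b - a·x for each constraint:
  C1: 10 − 0 = 10  (slack)
  C2: 14 − 9.5 = 4.5  (slack)
  C3: 13 − 9.5 = 3.5  (slack)
  C4: 38 − 38 = 0  (binding)
  C5: 27 − 19 = 8  (slack)

Optimal: x = 0, y = 9.5
Binding: C4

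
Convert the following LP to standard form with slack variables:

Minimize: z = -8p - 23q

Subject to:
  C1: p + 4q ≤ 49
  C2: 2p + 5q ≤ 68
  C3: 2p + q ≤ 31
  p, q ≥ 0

min z = -8p - 23q

s.t.
  p + 4q + s1 = 49
  2p + 5q + s2 = 68
  2p + q + s3 = 31
  p, q, s1, s2, s3 ≥ 0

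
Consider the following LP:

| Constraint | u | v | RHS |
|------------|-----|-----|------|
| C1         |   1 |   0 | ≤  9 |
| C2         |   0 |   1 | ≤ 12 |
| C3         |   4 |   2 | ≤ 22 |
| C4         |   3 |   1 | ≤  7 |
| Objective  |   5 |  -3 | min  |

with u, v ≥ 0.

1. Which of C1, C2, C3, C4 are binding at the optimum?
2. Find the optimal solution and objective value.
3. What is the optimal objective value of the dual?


1. C4
2. u = 0, v = 7, z = -21
3. -21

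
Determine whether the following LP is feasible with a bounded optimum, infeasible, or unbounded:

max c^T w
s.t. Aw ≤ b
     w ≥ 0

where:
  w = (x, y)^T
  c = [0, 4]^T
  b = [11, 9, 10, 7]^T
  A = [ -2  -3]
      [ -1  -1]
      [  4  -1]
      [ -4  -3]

Unbounded (objective can increase without bound)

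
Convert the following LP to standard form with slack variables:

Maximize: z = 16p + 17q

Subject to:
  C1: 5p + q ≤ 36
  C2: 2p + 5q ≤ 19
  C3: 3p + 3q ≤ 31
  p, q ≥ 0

max z = 16p + 17q

s.t.
  5p + q + s1 = 36
  2p + 5q + s2 = 19
  3p + 3q + s3 = 31
  p, q, s1, s2, s3 ≥ 0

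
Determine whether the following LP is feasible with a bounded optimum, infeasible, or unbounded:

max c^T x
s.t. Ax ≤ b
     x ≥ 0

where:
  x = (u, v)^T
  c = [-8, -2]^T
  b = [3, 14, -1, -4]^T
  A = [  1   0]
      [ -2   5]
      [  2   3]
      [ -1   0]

Infeasible (no feasible solution exists)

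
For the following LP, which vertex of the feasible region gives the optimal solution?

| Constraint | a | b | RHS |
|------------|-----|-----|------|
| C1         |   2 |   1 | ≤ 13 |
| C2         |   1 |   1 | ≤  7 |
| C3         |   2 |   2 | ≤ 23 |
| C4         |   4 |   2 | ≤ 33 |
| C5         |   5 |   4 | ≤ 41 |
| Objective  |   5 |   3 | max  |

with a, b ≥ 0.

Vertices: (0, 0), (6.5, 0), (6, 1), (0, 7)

Evaluate the objective at each vertex of the feasible region:
  z(0, 0) = 0
  z(6.5, 0) = 32.5
  z(6, 1) = 33  ←
  z(0, 7) = 21
The maximum is at a = 6, b = 1.

(6, 1)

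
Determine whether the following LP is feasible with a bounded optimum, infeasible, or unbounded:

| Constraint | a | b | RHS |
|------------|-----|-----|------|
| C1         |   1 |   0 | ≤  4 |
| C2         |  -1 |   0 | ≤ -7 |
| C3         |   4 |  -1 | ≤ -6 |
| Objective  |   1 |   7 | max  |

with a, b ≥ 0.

Infeasible (no feasible solution exists)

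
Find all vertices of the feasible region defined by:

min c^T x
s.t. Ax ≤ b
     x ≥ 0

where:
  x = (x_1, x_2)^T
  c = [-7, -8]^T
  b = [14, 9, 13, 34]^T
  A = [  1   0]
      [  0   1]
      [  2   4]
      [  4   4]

(0, 0), (6.5, 0), (0, 3.25)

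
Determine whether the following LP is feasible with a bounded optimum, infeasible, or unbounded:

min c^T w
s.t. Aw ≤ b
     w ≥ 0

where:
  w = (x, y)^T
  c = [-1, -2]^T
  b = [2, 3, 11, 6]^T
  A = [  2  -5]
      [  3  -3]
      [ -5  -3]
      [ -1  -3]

Unbounded (objective can decrease without bound)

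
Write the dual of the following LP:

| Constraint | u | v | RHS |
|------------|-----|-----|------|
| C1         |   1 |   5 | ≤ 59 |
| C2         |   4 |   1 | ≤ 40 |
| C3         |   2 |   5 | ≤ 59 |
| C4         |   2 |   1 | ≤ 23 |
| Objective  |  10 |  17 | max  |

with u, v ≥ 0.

Primal max cᵀx s.t. Ax ≤ b, x ≥ 0  →  Dual min bᵀy s.t. Aᵀy ≥ c, y ≥ 0.

Minimize: z = 59y1 + 40y2 + 59y3 + 23y4

Subject to:
  y1 + 4y2 + 2y3 + 2y4 ≥ 10
  5y1 + y2 + 5y3 + y4 ≥ 17
  y1, y2, y3, y4 ≥ 0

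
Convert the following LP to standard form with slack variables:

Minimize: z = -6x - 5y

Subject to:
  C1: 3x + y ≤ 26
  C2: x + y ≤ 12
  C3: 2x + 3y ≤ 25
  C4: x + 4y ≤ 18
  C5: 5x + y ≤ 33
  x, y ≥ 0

min z = -6x - 5y

s.t.
  3x + y + s1 = 26
  x + y + s2 = 12
  2x + 3y + s3 = 25
  x + 4y + s4 = 18
  5x + y + s5 = 33
  x, y, s1, s2, s3, s4, s5 ≥ 0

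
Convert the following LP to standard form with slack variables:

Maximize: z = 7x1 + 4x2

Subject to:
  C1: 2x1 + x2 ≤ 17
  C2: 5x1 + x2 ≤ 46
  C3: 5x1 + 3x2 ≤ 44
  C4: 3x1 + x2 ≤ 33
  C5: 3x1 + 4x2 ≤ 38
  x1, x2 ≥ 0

max z = 7x1 + 4x2

s.t.
  2x1 + x2 + s1 = 17
  5x1 + x2 + s2 = 46
  5x1 + 3x2 + s3 = 44
  3x1 + x2 + s4 = 33
  3x1 + 4x2 + s5 = 38
  x1, x2, s1, s2, s3, s4, s5 ≥ 0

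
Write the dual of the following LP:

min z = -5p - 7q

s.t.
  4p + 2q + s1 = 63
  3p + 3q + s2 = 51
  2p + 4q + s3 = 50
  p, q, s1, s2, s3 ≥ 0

Primal min cᵀx s.t. Ax ≤ b, x ≥ 0  →  Dual max −bᵀy s.t. Aᵀy ≥ −c, y ≥ 0.

Maximize: z = -63y1 - 51y2 - 50y3

Subject to:
  4y1 + 3y2 + 2y3 ≥ 5
  2y1 + 3y2 + 4y3 ≥ 7
  y1, y2, y3 ≥ 0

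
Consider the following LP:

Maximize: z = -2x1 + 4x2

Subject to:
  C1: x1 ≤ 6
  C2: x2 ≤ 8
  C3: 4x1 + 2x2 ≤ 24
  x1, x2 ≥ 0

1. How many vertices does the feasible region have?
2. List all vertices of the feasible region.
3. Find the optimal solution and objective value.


1. 4
2. (0, 0), (6, 0), (2, 8), (0, 8)
3. x1 = 0, x2 = 8, z = 32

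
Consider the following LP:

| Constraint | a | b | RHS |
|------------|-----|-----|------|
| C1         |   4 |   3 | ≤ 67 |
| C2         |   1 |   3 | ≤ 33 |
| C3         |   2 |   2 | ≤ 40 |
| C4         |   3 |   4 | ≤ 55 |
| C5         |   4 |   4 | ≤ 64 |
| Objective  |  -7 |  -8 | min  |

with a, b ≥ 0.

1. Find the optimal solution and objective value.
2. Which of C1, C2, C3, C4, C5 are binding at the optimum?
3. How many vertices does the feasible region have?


1. a = 9, b = 7, z = -119
2. C4, C5
3. 5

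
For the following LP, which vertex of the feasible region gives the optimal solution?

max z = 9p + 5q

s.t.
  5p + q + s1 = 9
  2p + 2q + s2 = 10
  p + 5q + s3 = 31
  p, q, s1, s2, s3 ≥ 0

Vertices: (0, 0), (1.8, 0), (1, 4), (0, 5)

Evaluate the objective at each vertex of the feasible region:
  z(0, 0) = 0
  z(1.8, 0) = 16.2
  z(1, 4) = 29  ←
  z(0, 5) = 25
The maximum is at p = 1, q = 4.

(1, 4)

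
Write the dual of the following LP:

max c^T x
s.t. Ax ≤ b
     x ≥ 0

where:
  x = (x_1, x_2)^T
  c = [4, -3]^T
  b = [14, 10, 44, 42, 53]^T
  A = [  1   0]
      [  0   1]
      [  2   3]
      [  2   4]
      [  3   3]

Primal max cᵀx s.t. Ax ≤ b, x ≥ 0  →  Dual min bᵀy s.t. Aᵀy ≥ c, y ≥ 0.

Minimize: z = 14y1 + 10y2 + 44y3 + 42y4 + 53y5

Subject to:
  y1 + 2y3 + 2y4 + 3y5 ≥ 4
  y2 + 3y3 + 4y4 + 3y5 ≥ -3
  y1, y2, y3, y4, y5 ≥ 0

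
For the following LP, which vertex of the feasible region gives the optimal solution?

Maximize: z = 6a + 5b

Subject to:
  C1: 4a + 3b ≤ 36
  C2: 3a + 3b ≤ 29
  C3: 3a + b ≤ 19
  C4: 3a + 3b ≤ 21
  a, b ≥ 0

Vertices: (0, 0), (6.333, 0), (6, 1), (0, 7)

Evaluate the objective at each vertex of the feasible region:
  z(0, 0) = 0
  z(6.333, 0) = 38
  z(6, 1) = 41  ←
  z(0, 7) = 35
The maximum is at a = 6, b = 1.

(6, 1)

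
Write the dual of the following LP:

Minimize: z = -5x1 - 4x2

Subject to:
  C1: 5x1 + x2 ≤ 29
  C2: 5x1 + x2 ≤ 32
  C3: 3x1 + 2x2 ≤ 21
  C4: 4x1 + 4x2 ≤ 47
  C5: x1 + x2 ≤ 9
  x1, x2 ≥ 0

Primal min cᵀx s.t. Ax ≤ b, x ≥ 0  →  Dual max −bᵀy s.t. Aᵀy ≥ −c, y ≥ 0.

Maximize: z = -29y1 - 32y2 - 21y3 - 47y4 - 9y5

Subject to:
  5y1 + 5y2 + 3y3 + 4y4 + y5 ≥ 5
  y1 + y2 + 2y3 + 4y4 + y5 ≥ 4
  y1, y2, y3, y4, y5 ≥ 0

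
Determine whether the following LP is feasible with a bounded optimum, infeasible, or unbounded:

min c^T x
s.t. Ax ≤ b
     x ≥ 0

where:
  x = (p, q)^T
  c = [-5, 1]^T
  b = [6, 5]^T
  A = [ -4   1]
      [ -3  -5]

Unbounded (objective can decrease without bound)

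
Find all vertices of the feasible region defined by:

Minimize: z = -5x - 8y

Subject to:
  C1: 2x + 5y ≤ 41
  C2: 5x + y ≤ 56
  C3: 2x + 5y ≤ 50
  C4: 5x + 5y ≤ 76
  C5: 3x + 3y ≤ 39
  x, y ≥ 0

(0, 0), (11.2, 0), (10.75, 2.25), (8, 5), (0, 8.2)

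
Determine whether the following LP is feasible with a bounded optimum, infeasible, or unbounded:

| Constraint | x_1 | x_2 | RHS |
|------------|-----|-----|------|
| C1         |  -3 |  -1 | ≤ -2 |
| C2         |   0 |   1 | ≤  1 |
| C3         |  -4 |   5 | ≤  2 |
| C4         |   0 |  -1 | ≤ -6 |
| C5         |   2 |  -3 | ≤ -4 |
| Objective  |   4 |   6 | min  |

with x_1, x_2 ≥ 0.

Infeasible (no feasible solution exists)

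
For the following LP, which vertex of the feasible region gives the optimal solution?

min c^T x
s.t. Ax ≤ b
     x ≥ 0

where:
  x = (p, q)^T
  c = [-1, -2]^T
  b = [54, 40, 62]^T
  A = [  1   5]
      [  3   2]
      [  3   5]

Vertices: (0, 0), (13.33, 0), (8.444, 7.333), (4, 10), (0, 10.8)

Evaluate the objective at each vertex of the feasible region:
  z(0, 0) = 0
  z(13.33, 0) = -13.33
  z(8.444, 7.333) = -23.11
  z(4, 10) = -24  ←
  z(0, 10.8) = -21.6
The minimum is at p = 4, q = 10.

(4, 10)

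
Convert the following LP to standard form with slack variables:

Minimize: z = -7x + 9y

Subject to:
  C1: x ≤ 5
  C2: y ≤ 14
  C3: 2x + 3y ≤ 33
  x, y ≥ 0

min z = -7x + 9y

s.t.
  x + s1 = 5
  y + s2 = 14
  2x + 3y + s3 = 33
  x, y, s1, s2, s3 ≥ 0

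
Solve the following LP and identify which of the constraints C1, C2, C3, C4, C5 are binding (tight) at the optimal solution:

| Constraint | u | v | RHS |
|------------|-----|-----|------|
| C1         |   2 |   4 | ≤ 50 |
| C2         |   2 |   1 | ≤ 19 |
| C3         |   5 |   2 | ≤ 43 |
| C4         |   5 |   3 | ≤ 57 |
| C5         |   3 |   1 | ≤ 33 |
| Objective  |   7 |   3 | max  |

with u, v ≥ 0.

At u = 5, v = 9, compute slack b - a·x for each constraint:
  C1: 50 − 46 = 4  (slack)
  C2: 19 − 19 = 0  (binding)
  C3: 43 − 43 = 0  (binding)
  C4: 57 − 52 = 5  (slack)
  C5: 33 − 24 = 9  (slack)

Optimal: u = 5, v = 9
Binding: C2, C3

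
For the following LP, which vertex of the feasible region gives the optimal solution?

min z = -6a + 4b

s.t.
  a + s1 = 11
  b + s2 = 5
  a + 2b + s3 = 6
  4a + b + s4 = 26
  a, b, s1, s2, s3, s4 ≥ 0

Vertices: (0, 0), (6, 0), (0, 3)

Evaluate the objective at each vertex of the feasible region:
  z(0, 0) = 0
  z(6, 0) = -36  ←
  z(0, 3) = 12
The minimum is at a = 6, b = 0.

(6, 0)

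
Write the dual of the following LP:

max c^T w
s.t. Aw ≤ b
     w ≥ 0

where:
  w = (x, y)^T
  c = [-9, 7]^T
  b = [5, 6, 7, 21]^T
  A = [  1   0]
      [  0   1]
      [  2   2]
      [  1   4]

Primal max cᵀx s.t. Ax ≤ b, x ≥ 0  →  Dual min bᵀy s.t. Aᵀy ≥ c, y ≥ 0.

Minimize: z = 5y1 + 6y2 + 7y3 + 21y4

Subject to:
  y1 + 2y3 + y4 ≥ -9
  y2 + 2y3 + 4y4 ≥ 7
  y1, y2, y3, y4 ≥ 0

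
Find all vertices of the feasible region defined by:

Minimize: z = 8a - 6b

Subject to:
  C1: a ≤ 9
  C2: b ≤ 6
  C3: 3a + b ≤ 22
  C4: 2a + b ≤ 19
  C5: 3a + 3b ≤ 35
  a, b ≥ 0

(0, 0), (7.333, 0), (5.333, 6), (0, 6)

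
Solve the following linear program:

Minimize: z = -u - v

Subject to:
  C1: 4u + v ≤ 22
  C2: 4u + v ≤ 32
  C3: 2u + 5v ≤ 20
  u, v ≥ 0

Evaluate the objective at each vertex of the feasible region:
  z(0, 0) = 0
  z(5.5, 0) = -5.5
  z(5, 2) = -7  ←
  z(0, 4) = -4
The minimum is at u = 5, v = 2.

u = 5, v = 2, z = -7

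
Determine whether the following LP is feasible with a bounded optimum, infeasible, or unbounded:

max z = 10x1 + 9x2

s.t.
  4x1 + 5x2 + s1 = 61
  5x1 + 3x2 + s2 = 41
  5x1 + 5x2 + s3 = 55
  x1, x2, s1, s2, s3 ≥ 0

Feasible with a bounded optimal solution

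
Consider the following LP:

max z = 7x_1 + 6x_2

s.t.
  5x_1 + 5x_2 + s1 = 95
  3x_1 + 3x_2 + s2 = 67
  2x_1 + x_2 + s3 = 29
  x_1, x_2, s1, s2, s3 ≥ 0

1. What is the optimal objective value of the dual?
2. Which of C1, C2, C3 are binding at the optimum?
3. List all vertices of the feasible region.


1. 124
2. C1, C3
3. (0, 0), (14.5, 0), (10, 9), (0, 19)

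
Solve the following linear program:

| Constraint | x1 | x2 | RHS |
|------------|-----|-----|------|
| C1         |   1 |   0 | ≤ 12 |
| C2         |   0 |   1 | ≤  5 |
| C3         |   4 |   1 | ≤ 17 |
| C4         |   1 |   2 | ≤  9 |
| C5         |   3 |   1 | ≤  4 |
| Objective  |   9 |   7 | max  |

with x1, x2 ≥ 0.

Evaluate the objective at each vertex of the feasible region:
  z(0, 0) = 0
  z(1.333, 0) = 12
  z(0, 4) = 28  ←
The maximum is at x1 = 0, x2 = 4.

x1 = 0, x2 = 4, z = 28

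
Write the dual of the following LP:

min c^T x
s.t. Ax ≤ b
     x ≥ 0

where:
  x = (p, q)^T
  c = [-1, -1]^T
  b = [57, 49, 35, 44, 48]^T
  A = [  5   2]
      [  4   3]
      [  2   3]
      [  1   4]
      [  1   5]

Primal min cᵀx s.t. Ax ≤ b, x ≥ 0  →  Dual max −bᵀy s.t. Aᵀy ≥ −c, y ≥ 0.

Maximize: z = -57y1 - 49y2 - 35y3 - 44y4 - 48y5

Subject to:
  5y1 + 4y2 + 2y3 + y4 + y5 ≥ 1
  2y1 + 3y2 + 3y3 + 4y4 + 5y5 ≥ 1
  y1, y2, y3, y4, y5 ≥ 0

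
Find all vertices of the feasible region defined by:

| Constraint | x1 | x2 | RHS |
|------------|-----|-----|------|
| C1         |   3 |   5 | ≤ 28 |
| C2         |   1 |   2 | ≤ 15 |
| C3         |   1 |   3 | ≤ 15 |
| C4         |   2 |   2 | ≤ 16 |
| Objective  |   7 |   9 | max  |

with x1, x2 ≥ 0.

(0, 0), (8, 0), (6, 2), (2.25, 4.25), (0, 5)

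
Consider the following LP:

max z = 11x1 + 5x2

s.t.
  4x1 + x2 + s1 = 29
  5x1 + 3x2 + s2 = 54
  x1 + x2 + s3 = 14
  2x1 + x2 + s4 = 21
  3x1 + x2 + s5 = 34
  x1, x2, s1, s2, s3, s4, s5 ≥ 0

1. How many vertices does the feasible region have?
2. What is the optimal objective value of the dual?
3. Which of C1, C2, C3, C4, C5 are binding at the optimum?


1. 4
2. 100
3. C1, C3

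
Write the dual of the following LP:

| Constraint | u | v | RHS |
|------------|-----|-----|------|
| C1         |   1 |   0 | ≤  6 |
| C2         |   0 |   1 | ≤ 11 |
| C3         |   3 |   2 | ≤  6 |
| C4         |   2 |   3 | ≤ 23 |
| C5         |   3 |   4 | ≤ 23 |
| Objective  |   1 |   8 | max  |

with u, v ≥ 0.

Primal max cᵀx s.t. Ax ≤ b, x ≥ 0  →  Dual min bᵀy s.t. Aᵀy ≥ c, y ≥ 0.

Minimize: z = 6y1 + 11y2 + 6y3 + 23y4 + 23y5

Subject to:
  y1 + 3y3 + 2y4 + 3y5 ≥ 1
  y2 + 2y3 + 3y4 + 4y5 ≥ 8
  y1, y2, y3, y4, y5 ≥ 0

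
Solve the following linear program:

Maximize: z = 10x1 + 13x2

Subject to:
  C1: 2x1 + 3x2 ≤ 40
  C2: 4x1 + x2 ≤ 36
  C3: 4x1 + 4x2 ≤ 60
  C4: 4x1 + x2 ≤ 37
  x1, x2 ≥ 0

Evaluate the objective at each vertex of the feasible region:
  z(0, 0) = 0
  z(9, 0) = 90
  z(7, 8) = 174
  z(5, 10) = 180  ←
  z(0, 13.33) = 173.3
The maximum is at x1 = 5, x2 = 10.

x1 = 5, x2 = 10, z = 180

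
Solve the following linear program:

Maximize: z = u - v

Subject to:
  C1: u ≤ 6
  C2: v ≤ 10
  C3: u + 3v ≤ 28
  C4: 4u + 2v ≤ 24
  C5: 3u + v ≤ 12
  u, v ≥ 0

Evaluate the objective at each vertex of the feasible region:
  z(0, 0) = 0
  z(4, 0) = 4  ←
  z(1, 9) = -8
  z(0, 9.333) = -9.333
The maximum is at u = 4, v = 0.

u = 4, v = 0, z = 4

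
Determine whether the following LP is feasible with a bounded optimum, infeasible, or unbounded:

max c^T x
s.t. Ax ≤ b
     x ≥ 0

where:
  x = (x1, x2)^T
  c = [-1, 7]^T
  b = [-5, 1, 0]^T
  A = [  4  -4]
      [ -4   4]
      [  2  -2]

Infeasible (no feasible solution exists)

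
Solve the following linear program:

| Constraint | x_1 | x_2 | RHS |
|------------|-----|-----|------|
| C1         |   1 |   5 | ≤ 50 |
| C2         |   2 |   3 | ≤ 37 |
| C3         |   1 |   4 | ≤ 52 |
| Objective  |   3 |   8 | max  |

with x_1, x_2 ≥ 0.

Evaluate the objective at each vertex of the feasible region:
  z(0, 0) = 0
  z(18.5, 0) = 55.5
  z(5, 9) = 87  ←
  z(0, 10) = 80
The maximum is at x_1 = 5, x_2 = 9.

x_1 = 5, x_2 = 9, z = 87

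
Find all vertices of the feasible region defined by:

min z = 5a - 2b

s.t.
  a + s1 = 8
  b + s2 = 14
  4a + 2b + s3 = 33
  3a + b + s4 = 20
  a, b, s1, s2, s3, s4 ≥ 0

(0, 0), (6.667, 0), (3.5, 9.5), (1.25, 14), (0, 14)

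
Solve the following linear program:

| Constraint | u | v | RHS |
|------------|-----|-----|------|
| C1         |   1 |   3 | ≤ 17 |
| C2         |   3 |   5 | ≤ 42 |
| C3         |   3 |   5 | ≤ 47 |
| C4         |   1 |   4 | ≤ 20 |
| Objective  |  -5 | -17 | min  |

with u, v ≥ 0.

Evaluate the objective at each vertex of the feasible region:
  z(0, 0) = 0
  z(14, 0) = -70
  z(10.25, 2.25) = -89.5
  z(8, 3) = -91  ←
  z(0, 5) = -85
The minimum is at u = 8, v = 3.

u = 8, v = 3, z = -91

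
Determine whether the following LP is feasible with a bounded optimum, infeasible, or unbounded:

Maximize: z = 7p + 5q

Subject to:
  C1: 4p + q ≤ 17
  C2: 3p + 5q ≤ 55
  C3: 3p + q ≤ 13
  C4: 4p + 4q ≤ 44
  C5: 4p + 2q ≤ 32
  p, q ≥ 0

Feasible with a bounded optimal solution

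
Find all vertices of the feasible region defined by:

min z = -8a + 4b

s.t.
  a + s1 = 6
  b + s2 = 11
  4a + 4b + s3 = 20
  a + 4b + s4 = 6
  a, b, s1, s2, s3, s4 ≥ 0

(0, 0), (5, 0), (4.667, 0.3333), (0, 1.5)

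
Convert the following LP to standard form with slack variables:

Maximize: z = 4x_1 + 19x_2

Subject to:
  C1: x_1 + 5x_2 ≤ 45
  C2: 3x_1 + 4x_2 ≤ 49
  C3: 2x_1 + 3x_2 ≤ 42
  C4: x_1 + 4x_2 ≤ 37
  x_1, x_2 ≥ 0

max z = 4x_1 + 19x_2

s.t.
  x_1 + 5x_2 + s1 = 45
  3x_1 + 4x_2 + s2 = 49
  2x_1 + 3x_2 + s3 = 42
  x_1 + 4x_2 + s4 = 37
  x_1, x_2, s1, s2, s3, s4 ≥ 0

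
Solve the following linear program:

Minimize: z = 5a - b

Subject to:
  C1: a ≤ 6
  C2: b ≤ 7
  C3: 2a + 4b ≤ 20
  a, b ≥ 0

Evaluate the objective at each vertex of the feasible region:
  z(0, 0) = 0
  z(6, 0) = 30
  z(6, 2) = 28
  z(0, 5) = -5  ←
The minimum is at a = 0, b = 5.

a = 0, b = 5, z = -5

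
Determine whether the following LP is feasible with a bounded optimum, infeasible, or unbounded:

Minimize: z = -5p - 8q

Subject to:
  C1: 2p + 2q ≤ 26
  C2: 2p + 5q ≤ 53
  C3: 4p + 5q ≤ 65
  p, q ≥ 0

Feasible with a bounded optimal solution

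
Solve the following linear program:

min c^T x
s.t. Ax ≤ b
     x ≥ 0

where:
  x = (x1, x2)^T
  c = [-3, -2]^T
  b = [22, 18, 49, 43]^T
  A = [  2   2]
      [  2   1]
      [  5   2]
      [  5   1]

Evaluate the objective at each vertex of the feasible region:
  z(0, 0) = 0
  z(8.6, 0) = -25.8
  z(8.333, 1.333) = -27.67
  z(7, 4) = -29  ←
  z(0, 11) = -22
The minimum is at x1 = 7, x2 = 4.

x1 = 7, x2 = 4, z = -29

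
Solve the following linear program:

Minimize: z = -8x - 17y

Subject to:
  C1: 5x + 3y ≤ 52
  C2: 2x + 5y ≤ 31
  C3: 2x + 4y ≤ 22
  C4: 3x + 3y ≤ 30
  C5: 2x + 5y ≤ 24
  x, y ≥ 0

Evaluate the objective at each vertex of the feasible region:
  z(0, 0) = 0
  z(10, 0) = -80
  z(9, 1) = -89
  z(7, 2) = -90  ←
  z(0, 4.8) = -81.6
The minimum is at x = 7, y = 2.

x = 7, y = 2, z = -90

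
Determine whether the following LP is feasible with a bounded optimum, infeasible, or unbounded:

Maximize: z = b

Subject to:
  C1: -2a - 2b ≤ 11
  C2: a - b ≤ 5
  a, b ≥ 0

Unbounded (objective can increase without bound)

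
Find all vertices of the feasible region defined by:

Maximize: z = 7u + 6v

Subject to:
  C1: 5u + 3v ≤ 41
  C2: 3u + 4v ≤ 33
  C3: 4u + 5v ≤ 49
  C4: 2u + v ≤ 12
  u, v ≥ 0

(0, 0), (6, 0), (3, 6), (0, 8.25)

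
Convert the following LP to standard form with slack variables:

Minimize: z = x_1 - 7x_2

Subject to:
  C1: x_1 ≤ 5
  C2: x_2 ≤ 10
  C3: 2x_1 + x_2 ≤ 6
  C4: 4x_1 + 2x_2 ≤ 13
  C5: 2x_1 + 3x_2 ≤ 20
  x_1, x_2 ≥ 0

min z = x_1 - 7x_2

s.t.
  x_1 + s1 = 5
  x_2 + s2 = 10
  2x_1 + x_2 + s3 = 6
  4x_1 + 2x_2 + s4 = 13
  2x_1 + 3x_2 + s5 = 20
  x_1, x_2, s1, s2, s3, s4, s5 ≥ 0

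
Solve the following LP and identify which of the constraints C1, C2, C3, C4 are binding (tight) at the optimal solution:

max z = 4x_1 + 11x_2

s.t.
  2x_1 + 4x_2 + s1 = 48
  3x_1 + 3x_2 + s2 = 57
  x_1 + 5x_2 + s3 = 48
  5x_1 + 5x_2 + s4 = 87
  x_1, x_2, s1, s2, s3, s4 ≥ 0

At x_1 = 8, x_2 = 8, compute slack b - a·x for each constraint:
  C1: 48 − 48 = 0  (binding)
  C2: 57 − 48 = 9  (slack)
  C3: 48 − 48 = 0  (binding)
  C4: 87 − 80 = 7  (slack)

Optimal: x_1 = 8, x_2 = 8
Binding: C1, C3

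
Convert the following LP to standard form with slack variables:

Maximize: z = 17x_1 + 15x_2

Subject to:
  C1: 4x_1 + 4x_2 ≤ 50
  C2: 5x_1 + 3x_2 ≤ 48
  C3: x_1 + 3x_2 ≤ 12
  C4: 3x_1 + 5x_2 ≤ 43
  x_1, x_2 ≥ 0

max z = 17x_1 + 15x_2

s.t.
  4x_1 + 4x_2 + s1 = 50
  5x_1 + 3x_2 + s2 = 48
  x_1 + 3x_2 + s3 = 12
  3x_1 + 5x_2 + s4 = 43
  x_1, x_2, s1, s2, s3, s4 ≥ 0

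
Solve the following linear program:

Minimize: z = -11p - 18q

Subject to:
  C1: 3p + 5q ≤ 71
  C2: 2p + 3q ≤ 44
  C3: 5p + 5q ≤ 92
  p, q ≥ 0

Evaluate the objective at each vertex of the feasible region:
  z(0, 0) = 0
  z(18.4, 0) = -202.4
  z(11.2, 7.2) = -252.8
  z(7, 10) = -257  ←
  z(0, 14.2) = -255.6
The minimum is at p = 7, q = 10.

p = 7, q = 10, z = -257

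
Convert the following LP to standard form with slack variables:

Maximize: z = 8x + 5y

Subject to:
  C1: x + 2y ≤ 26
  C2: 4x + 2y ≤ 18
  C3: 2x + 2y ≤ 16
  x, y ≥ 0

max z = 8x + 5y

s.t.
  x + 2y + s1 = 26
  4x + 2y + s2 = 18
  2x + 2y + s3 = 16
  x, y, s1, s2, s3 ≥ 0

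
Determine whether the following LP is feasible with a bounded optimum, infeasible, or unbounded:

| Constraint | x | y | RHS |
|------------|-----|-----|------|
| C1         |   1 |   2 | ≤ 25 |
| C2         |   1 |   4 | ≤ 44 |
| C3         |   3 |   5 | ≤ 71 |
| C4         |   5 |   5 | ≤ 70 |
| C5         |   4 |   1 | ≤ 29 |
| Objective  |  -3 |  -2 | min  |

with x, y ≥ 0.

Feasible with a bounded optimal solution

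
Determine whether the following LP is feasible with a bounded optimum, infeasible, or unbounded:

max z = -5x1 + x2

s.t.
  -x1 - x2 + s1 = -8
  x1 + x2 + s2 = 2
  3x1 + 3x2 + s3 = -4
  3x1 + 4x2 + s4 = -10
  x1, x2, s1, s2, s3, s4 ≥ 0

Infeasible (no feasible solution exists)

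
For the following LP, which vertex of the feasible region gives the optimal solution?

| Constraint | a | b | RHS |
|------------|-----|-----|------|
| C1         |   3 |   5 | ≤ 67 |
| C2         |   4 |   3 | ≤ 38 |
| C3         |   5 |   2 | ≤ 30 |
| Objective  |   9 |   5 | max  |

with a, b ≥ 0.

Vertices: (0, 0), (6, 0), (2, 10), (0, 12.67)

Evaluate the objective at each vertex of the feasible region:
  z(0, 0) = 0
  z(6, 0) = 54
  z(2, 10) = 68  ←
  z(0, 12.67) = 63.33
The maximum is at a = 2, b = 10.

(2, 10)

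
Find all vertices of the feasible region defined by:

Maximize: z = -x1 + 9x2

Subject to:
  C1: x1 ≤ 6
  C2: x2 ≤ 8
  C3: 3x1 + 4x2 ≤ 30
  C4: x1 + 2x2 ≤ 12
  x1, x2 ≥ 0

(0, 0), (6, 0), (6, 3), (0, 6)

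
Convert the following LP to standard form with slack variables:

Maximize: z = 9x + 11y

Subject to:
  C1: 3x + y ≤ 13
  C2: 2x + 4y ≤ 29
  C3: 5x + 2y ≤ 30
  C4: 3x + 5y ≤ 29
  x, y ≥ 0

max z = 9x + 11y

s.t.
  3x + y + s1 = 13
  2x + 4y + s2 = 29
  5x + 2y + s3 = 30
  3x + 5y + s4 = 29
  x, y, s1, s2, s3, s4 ≥ 0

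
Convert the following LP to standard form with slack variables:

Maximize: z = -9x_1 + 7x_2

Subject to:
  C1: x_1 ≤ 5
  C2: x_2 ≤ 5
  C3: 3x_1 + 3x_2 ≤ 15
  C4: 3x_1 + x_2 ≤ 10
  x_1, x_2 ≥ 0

max z = -9x_1 + 7x_2

s.t.
  x_1 + s1 = 5
  x_2 + s2 = 5
  3x_1 + 3x_2 + s3 = 15
  3x_1 + x_2 + s4 = 10
  x_1, x_2, s1, s2, s3, s4 ≥ 0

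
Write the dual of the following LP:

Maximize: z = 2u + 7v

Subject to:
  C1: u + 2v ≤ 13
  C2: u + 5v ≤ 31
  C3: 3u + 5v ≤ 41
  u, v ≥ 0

Primal max cᵀx s.t. Ax ≤ b, x ≥ 0  →  Dual min bᵀy s.t. Aᵀy ≥ c, y ≥ 0.

Minimize: z = 13y1 + 31y2 + 41y3

Subject to:
  y1 + y2 + 3y3 ≥ 2
  2y1 + 5y2 + 5y3 ≥ 7
  y1, y2, y3 ≥ 0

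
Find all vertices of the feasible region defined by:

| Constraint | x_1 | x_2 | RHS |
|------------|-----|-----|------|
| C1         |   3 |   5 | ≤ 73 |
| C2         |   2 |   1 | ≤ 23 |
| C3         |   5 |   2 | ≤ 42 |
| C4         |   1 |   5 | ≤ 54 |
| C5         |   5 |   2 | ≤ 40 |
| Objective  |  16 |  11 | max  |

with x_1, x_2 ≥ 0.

(0, 0), (8, 0), (4, 10), (0, 10.8)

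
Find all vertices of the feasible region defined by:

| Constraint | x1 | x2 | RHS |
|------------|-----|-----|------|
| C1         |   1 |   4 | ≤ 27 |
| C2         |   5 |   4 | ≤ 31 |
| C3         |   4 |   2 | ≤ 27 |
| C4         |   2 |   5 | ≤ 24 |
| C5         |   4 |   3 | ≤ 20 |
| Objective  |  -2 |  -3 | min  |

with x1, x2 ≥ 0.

(0, 0), (5, 0), (2, 4), (0, 4.8)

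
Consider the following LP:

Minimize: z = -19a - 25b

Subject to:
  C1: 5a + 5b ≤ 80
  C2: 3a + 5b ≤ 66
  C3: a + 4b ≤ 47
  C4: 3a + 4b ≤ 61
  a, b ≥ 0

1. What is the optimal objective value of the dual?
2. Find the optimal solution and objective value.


1. -358
2. a = 7, b = 9, z = -358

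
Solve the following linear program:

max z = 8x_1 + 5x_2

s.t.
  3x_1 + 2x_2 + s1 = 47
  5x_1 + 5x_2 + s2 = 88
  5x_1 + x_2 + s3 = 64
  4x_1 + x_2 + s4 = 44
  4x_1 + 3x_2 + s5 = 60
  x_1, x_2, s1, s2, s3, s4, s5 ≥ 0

Evaluate the objective at each vertex of the feasible region:
  z(0, 0) = 0
  z(11, 0) = 88
  z(9, 8) = 112  ←
  z(7.2, 10.4) = 109.6
  z(0, 17.6) = 88
The maximum is at x_1 = 9, x_2 = 8.

x_1 = 9, x_2 = 8, z = 112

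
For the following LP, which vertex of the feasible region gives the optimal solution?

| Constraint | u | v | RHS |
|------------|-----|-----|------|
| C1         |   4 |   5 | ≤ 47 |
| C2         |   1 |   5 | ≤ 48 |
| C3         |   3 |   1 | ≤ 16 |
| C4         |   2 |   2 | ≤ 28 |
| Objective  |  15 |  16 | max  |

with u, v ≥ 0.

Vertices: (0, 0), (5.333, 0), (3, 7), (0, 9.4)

Evaluate the objective at each vertex of the feasible region:
  z(0, 0) = 0
  z(5.333, 0) = 80
  z(3, 7) = 157  ←
  z(0, 9.4) = 150.4
The maximum is at u = 3, v = 7.

(3, 7)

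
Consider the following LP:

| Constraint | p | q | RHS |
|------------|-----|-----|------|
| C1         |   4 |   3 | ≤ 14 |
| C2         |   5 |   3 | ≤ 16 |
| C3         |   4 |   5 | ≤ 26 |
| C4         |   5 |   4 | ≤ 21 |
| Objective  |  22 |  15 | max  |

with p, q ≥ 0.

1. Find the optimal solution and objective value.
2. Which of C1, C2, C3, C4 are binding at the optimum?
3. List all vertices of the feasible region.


1. p = 2, q = 2, z = 74
2. C1, C2
3. (0, 0), (3.2, 0), (2, 2), (0, 4.667)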